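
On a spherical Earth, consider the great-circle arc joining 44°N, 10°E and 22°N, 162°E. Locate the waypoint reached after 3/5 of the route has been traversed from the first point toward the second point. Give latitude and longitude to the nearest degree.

≈ 60°N, 132°E

From cos δ = sin φ₁ sin φ₂ + cos φ₁ cos φ₂ cos Δλ, the central angle is δ ≈ 1.906 rad (109.2°).
Interpolate at f = 3/5 with slerp weights a = sin((1−f)δ)/sin δ ≈ 0.731, b = sin(fδ)/sin δ ≈ 0.964.
p = a·p₁ + b·p₂ ≈ (-0.332, 0.367, 0.869); φ = arcsin(p_z) ≈ 60.33°, λ = atan2(p_y, p_x) ≈ 132.08°.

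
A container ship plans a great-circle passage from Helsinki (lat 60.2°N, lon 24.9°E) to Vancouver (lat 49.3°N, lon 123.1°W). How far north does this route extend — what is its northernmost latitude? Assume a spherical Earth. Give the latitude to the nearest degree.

The great circle lies in the plane with unit normal n̂ = (p₁ × p₂)/|p₁ × p₂|.
Here n̂_z ≈ -0.186; the vertex latitude is φ_max = arccos|n̂_z| ≈ 79.3°.
Check via Clairaut: cos φ_max = |cos φ₁| · sin C = cos(60.2°)·sin(22.0°) ≈ 0.186, again giving ≈ 79.3°.

≈ 79°N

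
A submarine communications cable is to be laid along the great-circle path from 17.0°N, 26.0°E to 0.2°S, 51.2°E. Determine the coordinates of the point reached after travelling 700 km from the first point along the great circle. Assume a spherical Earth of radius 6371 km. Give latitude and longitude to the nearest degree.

≈ 14°N, 31°E

The haversine formula gives a central angle δ ≈ 0.527 rad (30.2°) between the endpoints. The total great-circle distance is δ·R ≈ 0.527 × 6371 ≈ 3358 km, so the target fraction is f = 700/3358 ≈ 0.208.
Interpolate at f ≈ 0.208 with slerp weights a = sin((1−f)δ)/sin δ ≈ 0.806, b = sin(fδ)/sin δ ≈ 0.218.
p = a·p₁ + b·p₂ ≈ (0.829, 0.508, 0.235); φ = arcsin(p_z) ≈ 13.58°, λ = atan2(p_y, p_x) ≈ 31.48°.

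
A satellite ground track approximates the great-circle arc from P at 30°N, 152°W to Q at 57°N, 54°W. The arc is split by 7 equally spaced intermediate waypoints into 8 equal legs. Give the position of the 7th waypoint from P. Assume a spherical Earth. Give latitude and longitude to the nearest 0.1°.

≈ 59.5°N, 69.8°W

Convert each endpoint to a unit vector on the sphere (x = cos φ cos λ, y = cos φ sin λ, z = sin φ).
The central angle between the endpoints is δ = arccos(p₁·p₂) ≈ 1.209 rad (69.3°).
Interpolate at f = 7/8 with slerp weights a = sin((1−f)δ)/sin δ ≈ 0.161, b = sin(fδ)/sin δ ≈ 0.932.
p = a·p₁ + b·p₂ ≈ (0.175, -0.476, 0.862); φ = arcsin(p_z) ≈ 59.52°, λ = atan2(p_y, p_x) ≈ -69.80°.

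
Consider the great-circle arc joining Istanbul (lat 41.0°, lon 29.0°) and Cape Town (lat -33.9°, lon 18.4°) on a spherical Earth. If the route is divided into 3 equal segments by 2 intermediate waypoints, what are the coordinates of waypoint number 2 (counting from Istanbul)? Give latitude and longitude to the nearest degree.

≈ lat -9°, lon 22°

From cos δ = sin φ₁ sin φ₂ + cos φ₁ cos φ₂ cos Δλ, the central angle is δ ≈ 1.318 rad (75.5°).
Interpolate at f = 2/3 with slerp weights a = sin((1−f)δ)/sin δ ≈ 0.439, b = sin(fδ)/sin δ ≈ 0.795.
p = a·p₁ + b·p₂ ≈ (0.916, 0.369, -0.155); φ = arcsin(p_z) ≈ -8.93°, λ = atan2(p_y, p_x) ≈ 21.94°.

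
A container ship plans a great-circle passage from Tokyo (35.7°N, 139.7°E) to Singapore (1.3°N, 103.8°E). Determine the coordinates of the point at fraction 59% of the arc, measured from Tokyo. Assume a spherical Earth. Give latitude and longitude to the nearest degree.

Convert each endpoint to a unit vector on the sphere (x = cos φ cos λ, y = cos φ sin λ, z = sin φ).
The central angle between the endpoints is δ = arccos(p₁·p₂) ≈ 0.835 rad (47.9°).
Interpolate at f = 0.59 with slerp weights a = sin((1−f)δ)/sin δ ≈ 0.453, b = sin(fδ)/sin δ ≈ 0.638.
p = a·p₁ + b·p₂ ≈ (-0.433, 0.857, 0.279); φ = arcsin(p_z) ≈ 16.19°, λ = atan2(p_y, p_x) ≈ 116.78°.

≈ 16°N, 117°E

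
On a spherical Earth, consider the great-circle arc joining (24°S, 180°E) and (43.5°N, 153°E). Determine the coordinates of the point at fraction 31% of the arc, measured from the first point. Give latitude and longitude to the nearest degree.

≈ (3°S, 172°E)

From cos δ = sin φ₁ sin φ₂ + cos φ₁ cos φ₂ cos Δλ, the central angle is δ ≈ 1.255 rad (71.9°).
Interpolate at f = 0.31 with slerp weights a = sin((1−f)δ)/sin δ ≈ 0.801, b = sin(fδ)/sin δ ≈ 0.399.
p = a·p₁ + b·p₂ ≈ (-0.990, 0.131, -0.051); φ = arcsin(p_z) ≈ -2.94°, λ = atan2(p_y, p_x) ≈ 172.44°.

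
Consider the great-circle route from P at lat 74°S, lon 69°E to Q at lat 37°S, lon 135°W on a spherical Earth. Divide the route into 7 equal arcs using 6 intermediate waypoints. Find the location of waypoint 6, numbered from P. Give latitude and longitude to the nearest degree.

≈ lat 47°S, lon 137°W

From cos δ = sin φ₁ sin φ₂ + cos φ₁ cos φ₂ cos Δλ, the central angle is δ ≈ 1.184 rad (67.8°).
Interpolate at f = 6/7 with slerp weights a = sin((1−f)δ)/sin δ ≈ 0.182, b = sin(fδ)/sin δ ≈ 0.917.
p = a·p₁ + b·p₂ ≈ (-0.500, -0.471, -0.727); φ = arcsin(p_z) ≈ -46.61°, λ = atan2(p_y, p_x) ≈ -136.70°.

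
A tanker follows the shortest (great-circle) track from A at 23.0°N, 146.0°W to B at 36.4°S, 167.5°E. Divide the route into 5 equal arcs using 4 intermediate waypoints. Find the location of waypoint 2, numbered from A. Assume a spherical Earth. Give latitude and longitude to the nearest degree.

Write both endpoints as unit vectors p₁, p₂ with components (cos φ cos λ, cos φ sin λ, sin φ).
The central angle between the endpoints is δ = arccos(p₁·p₂) ≈ 1.289 rad (73.9°).
Interpolate at f = 2/5 with slerp weights a = sin((1−f)δ)/sin δ ≈ 0.727, b = sin(fδ)/sin δ ≈ 0.513.
p = a·p₁ + b·p₂ ≈ (-0.958, -0.285, -0.020); φ = arcsin(p_z) ≈ -1.17°, λ = atan2(p_y, p_x) ≈ -163.44°.

≈ 1°S, 163°W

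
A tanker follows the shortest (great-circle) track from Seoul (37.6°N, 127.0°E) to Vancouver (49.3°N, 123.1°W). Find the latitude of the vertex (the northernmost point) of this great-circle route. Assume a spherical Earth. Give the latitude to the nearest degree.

≈ 60°N

The great circle lies in the plane with unit normal n̂ = (p₁ × p₂)/|p₁ × p₂|.
Here n̂_z ≈ +0.507; the vertex latitude is φ_max = arccos|n̂_z| ≈ 59.5°.
Check via Clairaut: cos φ_max = |cos φ₁| · sin C = cos(37.6°)·sin(39.8°) ≈ 0.507, again giving ≈ 59.5°.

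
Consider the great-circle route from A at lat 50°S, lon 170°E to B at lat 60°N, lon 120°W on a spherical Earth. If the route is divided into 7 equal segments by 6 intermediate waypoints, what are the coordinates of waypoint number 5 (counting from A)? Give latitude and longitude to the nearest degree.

Write both endpoints as unit vectors p₁, p₂ with components (cos φ cos λ, cos φ sin λ, sin φ).
The central angle between the endpoints is δ = arccos(p₁·p₂) ≈ 2.157 rad (123.6°).
Interpolate at f = 5/7 with slerp weights a = sin((1−f)δ)/sin δ ≈ 0.694, b = sin(fδ)/sin δ ≈ 1.200.
p = a·p₁ + b·p₂ ≈ (-0.739, -0.442, 0.508); φ = arcsin(p_z) ≈ 30.51°, λ = atan2(p_y, p_x) ≈ -149.12°.

≈ lat 31°N, lon 149°W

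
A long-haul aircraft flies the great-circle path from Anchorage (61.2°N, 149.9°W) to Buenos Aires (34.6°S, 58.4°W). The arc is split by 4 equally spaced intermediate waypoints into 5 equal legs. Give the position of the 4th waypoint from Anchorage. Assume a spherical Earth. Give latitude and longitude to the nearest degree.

Convert each endpoint to a unit vector on the sphere (x = cos φ cos λ, y = cos φ sin λ, z = sin φ).
The central angle between the endpoints is δ = arccos(p₁·p₂) ≈ 2.104 rad (120.5°).
Interpolate at f = 4/5 with slerp weights a = sin((1−f)δ)/sin δ ≈ 0.474, b = sin(fδ)/sin δ ≈ 1.154.
p = a·p₁ + b·p₂ ≈ (0.300, -0.923, -0.240); φ = arcsin(p_z) ≈ -13.86°, λ = atan2(p_y, p_x) ≈ -72.00°.

≈ 14°S, 72°W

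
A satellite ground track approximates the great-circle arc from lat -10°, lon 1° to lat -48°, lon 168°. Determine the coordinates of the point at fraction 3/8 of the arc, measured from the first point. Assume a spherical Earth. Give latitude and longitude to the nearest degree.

From cos δ = sin φ₁ sin φ₂ + cos φ₁ cos φ₂ cos Δλ, the central angle is δ ≈ 2.110 rad (120.9°).
Interpolate at f = 3/8 with slerp weights a = sin((1−f)δ)/sin δ ≈ 1.128, b = sin(fδ)/sin δ ≈ 0.828.
p = a·p₁ + b·p₂ ≈ (0.569, 0.135, -0.812); φ = arcsin(p_z) ≈ -54.25°, λ = atan2(p_y, p_x) ≈ 13.32°.

≈ lat -54°, lon 13°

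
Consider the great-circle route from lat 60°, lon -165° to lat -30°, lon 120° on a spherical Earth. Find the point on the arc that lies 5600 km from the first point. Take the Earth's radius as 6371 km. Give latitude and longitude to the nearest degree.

≈ lat 22°, lon 148°

Write both endpoints as unit vectors p₁, p₂ with components (cos φ cos λ, cos φ sin λ, sin φ).
The central angle between the endpoints is δ = arccos(p₁·p₂) ≈ 1.898 rad (108.7°). The total great-circle distance is δ·R ≈ 1.898 × 6371 ≈ 12089 km, so the target fraction is f = 5600/12089 ≈ 0.463.
Interpolate at f ≈ 0.463 with slerp weights a = sin((1−f)δ)/sin δ ≈ 0.899, b = sin(fδ)/sin δ ≈ 0.813.
p = a·p₁ + b·p₂ ≈ (-0.786, 0.494, 0.372); φ = arcsin(p_z) ≈ 21.83°, λ = atan2(p_y, p_x) ≈ 147.88°.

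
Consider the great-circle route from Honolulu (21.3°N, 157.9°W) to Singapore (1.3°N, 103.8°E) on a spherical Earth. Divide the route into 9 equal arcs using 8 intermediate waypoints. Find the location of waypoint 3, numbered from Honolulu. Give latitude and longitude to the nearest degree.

The haversine formula gives a central angle δ ≈ 1.697 rad (97.3°) between the endpoints.
Interpolate at f = 3/9 with slerp weights a = sin((1−f)δ)/sin δ ≈ 0.912, b = sin(fδ)/sin δ ≈ 0.540.
p = a·p₁ + b·p₂ ≈ (-0.916, 0.205, 0.344); φ = arcsin(p_z) ≈ 20.10°, λ = atan2(p_y, p_x) ≈ 167.40°.

≈ (20°N, 167°E)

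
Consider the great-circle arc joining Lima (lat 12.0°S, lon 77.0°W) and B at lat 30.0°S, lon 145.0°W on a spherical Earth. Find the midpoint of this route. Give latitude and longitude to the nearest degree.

Write both endpoints as unit vectors p₁, p₂ with components (cos φ cos λ, cos φ sin λ, sin φ).
The central angle between the endpoints is δ = arccos(p₁·p₂) ≈ 1.136 rad (65.1°).
Interpolate at f = 1/2 with slerp weights a = sin((1−f)δ)/sin δ ≈ 0.593, b = sin(fδ)/sin δ ≈ 0.593.
p = a·p₁ + b·p₂ ≈ (-0.290, -0.860, -0.420); φ = arcsin(p_z) ≈ -24.83°, λ = atan2(p_y, p_x) ≈ -108.65°.

≈ lat 25°S, lon 109°W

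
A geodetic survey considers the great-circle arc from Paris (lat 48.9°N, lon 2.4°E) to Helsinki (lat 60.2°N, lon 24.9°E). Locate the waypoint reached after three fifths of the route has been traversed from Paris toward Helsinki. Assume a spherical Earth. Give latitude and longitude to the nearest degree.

≈ lat 56°N, lon 14°E

Write both endpoints as unit vectors p₁, p₂ with components (cos φ cos λ, cos φ sin λ, sin φ).
The central angle between the endpoints is δ = arccos(p₁·p₂) ≈ 0.299 rad (17.1°).
Interpolate at f = 3/5 with slerp weights a = sin((1−f)δ)/sin δ ≈ 0.405, b = sin(fδ)/sin δ ≈ 0.606.
p = a·p₁ + b·p₂ ≈ (0.539, 0.138, 0.831); φ = arcsin(p_z) ≈ 56.19°, λ = atan2(p_y, p_x) ≈ 14.35°.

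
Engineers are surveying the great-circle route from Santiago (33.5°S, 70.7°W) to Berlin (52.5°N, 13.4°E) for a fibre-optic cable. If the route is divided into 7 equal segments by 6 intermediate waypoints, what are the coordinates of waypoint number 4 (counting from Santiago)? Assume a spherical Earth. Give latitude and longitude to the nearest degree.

Write both endpoints as unit vectors p₁, p₂ with components (cos φ cos λ, cos φ sin λ, sin φ).
The central angle between the endpoints is δ = arccos(p₁·p₂) ≈ 1.967 rad (112.7°).
Interpolate at f = 4/7 with slerp weights a = sin((1−f)δ)/sin δ ≈ 0.809, b = sin(fδ)/sin δ ≈ 0.977.
p = a·p₁ + b·p₂ ≈ (0.802, -0.499, 0.329); φ = arcsin(p_z) ≈ 19.20°, λ = atan2(p_y, p_x) ≈ -31.89°.

≈ 19°N, 32°W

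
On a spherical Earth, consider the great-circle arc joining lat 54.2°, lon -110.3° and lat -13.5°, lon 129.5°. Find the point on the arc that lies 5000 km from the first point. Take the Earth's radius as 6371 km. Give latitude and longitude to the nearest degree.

Write both endpoints as unit vectors p₁, p₂ with components (cos φ cos λ, cos φ sin λ, sin φ).
The central angle between the endpoints is δ = arccos(p₁·p₂) ≈ 2.066 rad (118.4°). The total great-circle distance is δ·R ≈ 2.066 × 6371 ≈ 13164 km, so the target fraction is f = 5000/13164 ≈ 0.380.
Interpolate at f ≈ 0.380 with slerp weights a = sin((1−f)δ)/sin δ ≈ 1.089, b = sin(fδ)/sin δ ≈ 0.803.
p = a·p₁ + b·p₂ ≈ (-0.718, 0.005, 0.696); φ = arcsin(p_z) ≈ 44.11°, λ = atan2(p_y, p_x) ≈ 179.60°.

≈ lat 44°, lon 180°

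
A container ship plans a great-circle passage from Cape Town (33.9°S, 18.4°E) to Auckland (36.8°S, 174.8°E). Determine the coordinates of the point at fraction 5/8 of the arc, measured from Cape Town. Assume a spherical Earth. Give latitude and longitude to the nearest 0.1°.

Convert each endpoint to a unit vector on the sphere (x = cos φ cos λ, y = cos φ sin λ, z = sin φ).
The central angle between the endpoints is δ = arccos(p₁·p₂) ≈ 1.849 rad (106.0°).
Interpolate at f = 5/8 with slerp weights a = sin((1−f)δ)/sin δ ≈ 0.665, b = sin(fδ)/sin δ ≈ 0.952.
p = a·p₁ + b·p₂ ≈ (-0.235, 0.243, -0.941); φ = arcsin(p_z) ≈ -70.21°, λ = atan2(p_y, p_x) ≈ 134.06°.

≈ 70.2°S, 134.1°E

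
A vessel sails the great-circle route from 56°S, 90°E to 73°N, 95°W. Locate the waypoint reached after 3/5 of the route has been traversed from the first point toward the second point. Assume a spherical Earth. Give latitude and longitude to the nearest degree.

The haversine formula gives a central angle δ ≈ 2.843 rad (162.9°) between the endpoints.
Interpolate at f = 3/5 with slerp weights a = sin((1−f)δ)/sin δ ≈ 3.082, b = sin(fδ)/sin δ ≈ 3.366.
p = a·p₁ + b·p₂ ≈ (-0.086, 0.743, 0.664); φ = arcsin(p_z) ≈ 41.57°, λ = atan2(p_y, p_x) ≈ 96.58°.

≈ 42°N, 97°E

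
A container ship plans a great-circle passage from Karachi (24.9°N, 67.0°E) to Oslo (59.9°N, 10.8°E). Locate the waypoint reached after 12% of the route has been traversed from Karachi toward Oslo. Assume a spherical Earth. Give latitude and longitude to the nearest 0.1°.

Write both endpoints as unit vectors p₁, p₂ with components (cos φ cos λ, cos φ sin λ, sin φ).
The central angle between the endpoints is δ = arccos(p₁·p₂) ≈ 0.905 rad (51.9°).
Interpolate at f = 0.12 with slerp weights a = sin((1−f)δ)/sin δ ≈ 0.909, b = sin(fδ)/sin δ ≈ 0.138.
p = a·p₁ + b·p₂ ≈ (0.390, 0.772, 0.502); φ = arcsin(p_z) ≈ 30.13°, λ = atan2(p_y, p_x) ≈ 63.19°.

≈ 30.1°N, 63.2°E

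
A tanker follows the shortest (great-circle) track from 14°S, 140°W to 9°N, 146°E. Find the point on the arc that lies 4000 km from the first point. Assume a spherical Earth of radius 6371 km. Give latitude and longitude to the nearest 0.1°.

Write both endpoints as unit vectors p₁, p₂ with components (cos φ cos λ, cos φ sin λ, sin φ).
The central angle between the endpoints is δ = arccos(p₁·p₂) ≈ 1.343 rad (76.9°). The total great-circle distance is δ·R ≈ 1.343 × 6371 ≈ 8553 km, so the target fraction is f = 4000/8553 ≈ 0.468.
Interpolate at f ≈ 0.468 with slerp weights a = sin((1−f)δ)/sin δ ≈ 0.673, b = sin(fδ)/sin δ ≈ 0.603.
p = a·p₁ + b·p₂ ≈ (-0.994, -0.087, -0.068); φ = arcsin(p_z) ≈ -3.92°, λ = atan2(p_y, p_x) ≈ -175.02°.

≈ 3.9°S, 175.0°W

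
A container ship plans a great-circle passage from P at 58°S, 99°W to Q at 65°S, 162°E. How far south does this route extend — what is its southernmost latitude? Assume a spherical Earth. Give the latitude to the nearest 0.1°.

≈ 71.0°S

The great circle lies in the plane with unit normal n̂ = (p₁ × p₂)/|p₁ × p₂|.
Here n̂_z ≈ -0.325; the vertex latitude is φ_max = arccos|n̂_z| ≈ 71.0°.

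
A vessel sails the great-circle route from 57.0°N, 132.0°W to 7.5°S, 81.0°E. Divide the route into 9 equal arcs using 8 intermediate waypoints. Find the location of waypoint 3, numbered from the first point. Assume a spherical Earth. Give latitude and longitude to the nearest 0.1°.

≈ 64.4°N, 136.5°E

From cos δ = sin φ₁ sin φ₂ + cos φ₁ cos φ₂ cos Δλ, the central angle is δ ≈ 2.168 rad (124.2°).
Interpolate at f = 3/9 with slerp weights a = sin((1−f)δ)/sin δ ≈ 1.200, b = sin(fδ)/sin δ ≈ 0.800.
p = a·p₁ + b·p₂ ≈ (-0.313, 0.298, 0.902); φ = arcsin(p_z) ≈ 64.40°, λ = atan2(p_y, p_x) ≈ 136.46°.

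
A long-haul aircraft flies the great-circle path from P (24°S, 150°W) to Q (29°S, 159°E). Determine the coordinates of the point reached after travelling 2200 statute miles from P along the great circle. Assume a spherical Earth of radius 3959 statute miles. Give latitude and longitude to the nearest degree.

≈ (30°S, 175°E)

The haversine formula gives a central angle δ ≈ 0.795 rad (45.6°) between the endpoints. The total great-circle distance is δ·R ≈ 0.795 × 3959 ≈ 3149 mi, so the target fraction is f = 2200/3149 ≈ 0.699.
Interpolate at f ≈ 0.699 with slerp weights a = sin((1−f)δ)/sin δ ≈ 0.332, b = sin(fδ)/sin δ ≈ 0.739.
p = a·p₁ + b·p₂ ≈ (-0.866, 0.080, -0.493); φ = arcsin(p_z) ≈ -29.56°, λ = atan2(p_y, p_x) ≈ 174.74°.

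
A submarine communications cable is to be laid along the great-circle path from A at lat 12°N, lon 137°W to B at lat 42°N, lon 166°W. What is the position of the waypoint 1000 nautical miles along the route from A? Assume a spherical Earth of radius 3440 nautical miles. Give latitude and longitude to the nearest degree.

From cos δ = sin φ₁ sin φ₂ + cos φ₁ cos φ₂ cos Δλ, the central angle is δ ≈ 0.684 rad (39.2°). The total great-circle distance is δ·R ≈ 0.684 × 3440 ≈ 2354 nmi, so the target fraction is f = 1000/2354 ≈ 0.425.
Interpolate at f ≈ 0.425 with slerp weights a = sin((1−f)δ)/sin δ ≈ 0.607, b = sin(fδ)/sin δ ≈ 0.453.
p = a·p₁ + b·p₂ ≈ (-0.761, -0.486, 0.430); φ = arcsin(p_z) ≈ 25.44°, λ = atan2(p_y, p_x) ≈ -147.42°.

≈ lat 25°N, lon 147°W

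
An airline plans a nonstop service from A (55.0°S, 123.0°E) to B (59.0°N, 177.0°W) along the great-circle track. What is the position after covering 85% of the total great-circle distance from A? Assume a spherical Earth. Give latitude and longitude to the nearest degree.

≈ (43°N, 168°E)

Write both endpoints as unit vectors p₁, p₂ with components (cos φ cos λ, cos φ sin λ, sin φ).
The central angle between the endpoints is δ = arccos(p₁·p₂) ≈ 2.158 rad (123.7°).
Interpolate at f = 0.85 with slerp weights a = sin((1−f)δ)/sin δ ≈ 0.382, b = sin(fδ)/sin δ ≈ 1.160.
p = a·p₁ + b·p₂ ≈ (-0.716, 0.153, 0.681); φ = arcsin(p_z) ≈ 42.93°, λ = atan2(p_y, p_x) ≈ 167.97°.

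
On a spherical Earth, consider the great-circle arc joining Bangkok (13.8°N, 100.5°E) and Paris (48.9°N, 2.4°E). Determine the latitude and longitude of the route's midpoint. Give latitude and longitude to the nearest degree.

≈ 42°N, 64°E

Write both endpoints as unit vectors p₁, p₂ with components (cos φ cos λ, cos φ sin λ, sin φ).
The central angle between the endpoints is δ = arccos(p₁·p₂) ≈ 1.481 rad (84.8°).
Interpolate at f = 1/2 with slerp weights a = sin((1−f)δ)/sin δ ≈ 0.677, b = sin(fδ)/sin δ ≈ 0.677.
p = a·p₁ + b·p₂ ≈ (0.325, 0.665, 0.672); φ = arcsin(p_z) ≈ 42.22°, λ = atan2(p_y, p_x) ≈ 63.97°.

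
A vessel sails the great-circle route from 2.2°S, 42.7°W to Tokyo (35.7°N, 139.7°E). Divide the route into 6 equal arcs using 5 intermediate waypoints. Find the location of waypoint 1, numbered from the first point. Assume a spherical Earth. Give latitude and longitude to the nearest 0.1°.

≈ 22.2°N, 44.3°W

Convert each endpoint to a unit vector on the sphere (x = cos φ cos λ, y = cos φ sin λ, z = sin φ).
The central angle between the endpoints is δ = arccos(p₁·p₂) ≈ 2.556 rad (146.4°).
Interpolate at f = 1/6 with slerp weights a = sin((1−f)δ)/sin δ ≈ 1.533, b = sin(fδ)/sin δ ≈ 0.747.
p = a·p₁ + b·p₂ ≈ (0.663, -0.647, 0.377); φ = arcsin(p_z) ≈ 22.16°, λ = atan2(p_y, p_x) ≈ -44.27°.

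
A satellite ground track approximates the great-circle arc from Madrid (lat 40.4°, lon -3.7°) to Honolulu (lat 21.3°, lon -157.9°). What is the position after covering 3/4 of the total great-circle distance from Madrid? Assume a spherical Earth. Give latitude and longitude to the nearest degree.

The haversine formula gives a central angle δ ≈ 1.986 rad (113.8°) between the endpoints.
Interpolate at f = 3/4 with slerp weights a = sin((1−f)δ)/sin δ ≈ 0.521, b = sin(fδ)/sin δ ≈ 1.089.
p = a·p₁ + b·p₂ ≈ (-0.545, -0.407, 0.733); φ = arcsin(p_z) ≈ 47.14°, λ = atan2(p_y, p_x) ≈ -143.20°.

≈ lat 47°, lon -143°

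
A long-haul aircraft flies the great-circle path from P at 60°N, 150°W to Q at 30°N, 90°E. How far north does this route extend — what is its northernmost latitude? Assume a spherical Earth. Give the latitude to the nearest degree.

The great circle lies in the plane with unit normal n̂ = (p₁ × p₂)/|p₁ × p₂|.
Here n̂_z ≈ -0.384; the vertex latitude is φ_max = arccos|n̂_z| ≈ 67.4°.
Check via Clairaut: cos φ_max = |cos φ₁| · sin C = cos(60.0°)·sin(50.2°) ≈ 0.384, again giving ≈ 67.4°.

≈ 67°N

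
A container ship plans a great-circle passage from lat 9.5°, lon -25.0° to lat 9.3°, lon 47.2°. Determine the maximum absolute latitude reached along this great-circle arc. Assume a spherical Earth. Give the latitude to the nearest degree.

≈ 12°

The great circle lies in the plane with unit normal n̂ = (p₁ × p₂)/|p₁ × p₂|.
Here n̂_z ≈ +0.980; the vertex latitude is φ_max = arccos|n̂_z| ≈ 11.6°.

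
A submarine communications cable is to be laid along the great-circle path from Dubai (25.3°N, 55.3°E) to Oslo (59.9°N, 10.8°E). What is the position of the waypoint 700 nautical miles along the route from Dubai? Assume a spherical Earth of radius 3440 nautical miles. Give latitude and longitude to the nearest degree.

≈ (35°N, 48°E)

The haversine formula gives a central angle δ ≈ 0.805 rad (46.1°) between the endpoints. The total great-circle distance is δ·R ≈ 0.805 × 3440 ≈ 2769 nmi, so the target fraction is f = 700/2769 ≈ 0.253.
Interpolate at f ≈ 0.253 with slerp weights a = sin((1−f)δ)/sin δ ≈ 0.785, b = sin(fδ)/sin δ ≈ 0.280.
p = a·p₁ + b·p₂ ≈ (0.542, 0.610, 0.578); φ = arcsin(p_z) ≈ 35.31°, λ = atan2(p_y, p_x) ≈ 48.36°.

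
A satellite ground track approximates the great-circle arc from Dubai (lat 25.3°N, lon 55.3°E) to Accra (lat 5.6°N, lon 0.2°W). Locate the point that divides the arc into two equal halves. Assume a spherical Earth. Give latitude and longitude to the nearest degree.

From cos δ = sin φ₁ sin φ₂ + cos φ₁ cos φ₂ cos Δλ, the central angle is δ ≈ 0.987 rad (56.5°).
Interpolate at f = 1/2 with slerp weights a = sin((1−f)δ)/sin δ ≈ 0.568, b = sin(fδ)/sin δ ≈ 0.568.
p = a·p₁ + b·p₂ ≈ (0.857, 0.420, 0.298); φ = arcsin(p_z) ≈ 17.34°, λ = atan2(p_y, p_x) ≈ 26.10°.

≈ lat 17°N, lon 26°E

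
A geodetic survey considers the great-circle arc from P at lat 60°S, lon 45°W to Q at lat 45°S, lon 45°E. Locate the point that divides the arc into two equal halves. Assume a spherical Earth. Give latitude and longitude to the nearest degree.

Convert each endpoint to a unit vector on the sphere (x = cos φ cos λ, y = cos φ sin λ, z = sin φ).
The central angle between the endpoints is δ = arccos(p₁·p₂) ≈ 0.912 rad (52.2°).
Interpolate at f = 1/2 with slerp weights a = sin((1−f)δ)/sin δ ≈ 0.557, b = sin(fδ)/sin δ ≈ 0.557.
p = a·p₁ + b·p₂ ≈ (0.475, 0.082, -0.876); φ = arcsin(p_z) ≈ -61.17°, λ = atan2(p_y, p_x) ≈ 9.74°.

≈ lat 61°S, lon 10°E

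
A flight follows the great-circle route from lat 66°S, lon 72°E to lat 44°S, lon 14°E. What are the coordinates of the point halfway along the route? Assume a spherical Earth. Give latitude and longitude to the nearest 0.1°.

From cos δ = sin φ₁ sin φ₂ + cos φ₁ cos φ₂ cos Δλ, the central angle is δ ≈ 0.661 rad (37.8°).
Interpolate at f = 1/2 with slerp weights a = sin((1−f)δ)/sin δ ≈ 0.529, b = sin(fδ)/sin δ ≈ 0.529.
p = a·p₁ + b·p₂ ≈ (0.435, 0.296, -0.850); φ = arcsin(p_z) ≈ -58.22°, λ = atan2(p_y, p_x) ≈ 34.25°.

≈ lat 58.2°S, lon 34.3°E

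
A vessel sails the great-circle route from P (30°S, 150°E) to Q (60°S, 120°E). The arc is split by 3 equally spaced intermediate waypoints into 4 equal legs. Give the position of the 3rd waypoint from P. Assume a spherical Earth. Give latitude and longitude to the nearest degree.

≈ (53°S, 131°E)

Write both endpoints as unit vectors p₁, p₂ with components (cos φ cos λ, cos φ sin λ, sin φ).
The central angle between the endpoints is δ = arccos(p₁·p₂) ≈ 0.630 rad (36.1°).
Interpolate at f = 3/4 with slerp weights a = sin((1−f)δ)/sin δ ≈ 0.266, b = sin(fδ)/sin δ ≈ 0.773.
p = a·p₁ + b·p₂ ≈ (-0.393, 0.450, -0.802); φ = arcsin(p_z) ≈ -53.33°, λ = atan2(p_y, p_x) ≈ 131.13°.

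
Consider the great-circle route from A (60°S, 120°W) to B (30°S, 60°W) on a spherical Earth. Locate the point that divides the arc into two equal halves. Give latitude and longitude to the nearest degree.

≈ (49°S, 81°W)

Write both endpoints as unit vectors p₁, p₂ with components (cos φ cos λ, cos φ sin λ, sin φ).
The central angle between the endpoints is δ = arccos(p₁·p₂) ≈ 0.864 rad (49.5°).
Interpolate at f = 1/2 with slerp weights a = sin((1−f)δ)/sin δ ≈ 0.551, b = sin(fδ)/sin δ ≈ 0.551.
p = a·p₁ + b·p₂ ≈ (0.101, -0.651, -0.752); φ = arcsin(p_z) ≈ -48.77°, λ = atan2(p_y, p_x) ≈ -81.21°.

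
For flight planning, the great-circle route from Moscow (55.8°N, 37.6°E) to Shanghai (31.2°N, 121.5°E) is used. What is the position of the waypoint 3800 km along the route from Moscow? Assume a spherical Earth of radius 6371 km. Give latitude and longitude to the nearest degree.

≈ 50°N, 95°E

From cos δ = sin φ₁ sin φ₂ + cos φ₁ cos φ₂ cos Δλ, the central angle is δ ≈ 1.071 rad (61.3°). The total great-circle distance is δ·R ≈ 1.071 × 6371 ≈ 6821 km, so the target fraction is f = 3800/6821 ≈ 0.557.
Interpolate at f ≈ 0.557 with slerp weights a = sin((1−f)δ)/sin δ ≈ 0.520, b = sin(fδ)/sin δ ≈ 0.640.
p = a·p₁ + b·p₂ ≈ (-0.054, 0.645, 0.762); φ = arcsin(p_z) ≈ 49.64°, λ = atan2(p_y, p_x) ≈ 94.81°.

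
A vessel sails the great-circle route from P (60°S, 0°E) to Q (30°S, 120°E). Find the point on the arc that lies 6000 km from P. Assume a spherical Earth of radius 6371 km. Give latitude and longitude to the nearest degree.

The haversine formula gives a central angle δ ≈ 1.353 rad (77.5°) between the endpoints. The total great-circle distance is δ·R ≈ 1.353 × 6371 ≈ 8617 km, so the target fraction is f = 6000/8617 ≈ 0.696.
Interpolate at f ≈ 0.696 with slerp weights a = sin((1−f)δ)/sin δ ≈ 0.409, b = sin(fδ)/sin δ ≈ 0.828.
p = a·p₁ + b·p₂ ≈ (-0.154, 0.621, -0.768); φ = arcsin(p_z) ≈ -50.21°, λ = atan2(p_y, p_x) ≈ 103.93°.

≈ (50°S, 104°E)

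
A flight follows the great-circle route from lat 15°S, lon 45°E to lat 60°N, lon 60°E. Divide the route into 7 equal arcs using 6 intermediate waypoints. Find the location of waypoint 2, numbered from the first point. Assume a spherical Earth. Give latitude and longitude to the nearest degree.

Write both endpoints as unit vectors p₁, p₂ with components (cos φ cos λ, cos φ sin λ, sin φ).
The central angle between the endpoints is δ = arccos(p₁·p₂) ≈ 1.326 rad (76.0°).
Interpolate at f = 2/7 with slerp weights a = sin((1−f)δ)/sin δ ≈ 0.837, b = sin(fδ)/sin δ ≈ 0.381.
p = a·p₁ + b·p₂ ≈ (0.667, 0.737, 0.114); φ = arcsin(p_z) ≈ 6.52°, λ = atan2(p_y, p_x) ≈ 47.85°.

≈ lat 7°N, lon 48°E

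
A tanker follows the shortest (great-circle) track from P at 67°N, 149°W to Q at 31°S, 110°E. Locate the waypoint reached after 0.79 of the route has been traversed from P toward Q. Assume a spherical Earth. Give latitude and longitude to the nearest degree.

Write both endpoints as unit vectors p₁, p₂ with components (cos φ cos λ, cos φ sin λ, sin φ).
The central angle between the endpoints is δ = arccos(p₁·p₂) ≈ 2.139 rad (122.5°).
Interpolate at f = 0.79 with slerp weights a = sin((1−f)δ)/sin δ ≈ 0.515, b = sin(fδ)/sin δ ≈ 1.178.
p = a·p₁ + b·p₂ ≈ (-0.518, 0.845, -0.133); φ = arcsin(p_z) ≈ -7.62°, λ = atan2(p_y, p_x) ≈ 121.50°.

≈ 8°S, 121°E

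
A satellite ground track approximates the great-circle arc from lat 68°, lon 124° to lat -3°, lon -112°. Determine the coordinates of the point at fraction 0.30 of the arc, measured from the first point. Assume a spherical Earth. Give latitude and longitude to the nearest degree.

Write both endpoints as unit vectors p₁, p₂ with components (cos φ cos λ, cos φ sin λ, sin φ).
The central angle between the endpoints is δ = arccos(p₁·p₂) ≈ 1.831 rad (104.9°).
Interpolate at f = 0.30 with slerp weights a = sin((1−f)δ)/sin δ ≈ 0.992, b = sin(fδ)/sin δ ≈ 0.540.
p = a·p₁ + b·p₂ ≈ (-0.410, -0.192, 0.892); φ = arcsin(p_z) ≈ 63.07°, λ = atan2(p_y, p_x) ≈ -154.87°.

≈ lat 63°, lon -155°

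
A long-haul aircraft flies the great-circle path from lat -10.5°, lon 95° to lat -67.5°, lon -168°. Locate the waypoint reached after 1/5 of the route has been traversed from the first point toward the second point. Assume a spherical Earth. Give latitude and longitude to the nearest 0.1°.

From cos δ = sin φ₁ sin φ₂ + cos φ₁ cos φ₂ cos Δλ, the central angle is δ ≈ 1.448 rad (83.0°).
Interpolate at f = 1/5 with slerp weights a = sin((1−f)δ)/sin δ ≈ 0.923, b = sin(fδ)/sin δ ≈ 0.288.
p = a·p₁ + b·p₂ ≈ (-0.187, 0.881, -0.434); φ = arcsin(p_z) ≈ -25.73°, λ = atan2(p_y, p_x) ≈ 101.97°.

≈ lat -25.7°, lon 102.0°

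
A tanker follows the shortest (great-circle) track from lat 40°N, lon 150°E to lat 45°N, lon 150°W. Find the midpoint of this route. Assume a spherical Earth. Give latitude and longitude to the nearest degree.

Convert each endpoint to a unit vector on the sphere (x = cos φ cos λ, y = cos φ sin λ, z = sin φ).
The central angle between the endpoints is δ = arccos(p₁·p₂) ≈ 0.759 rad (43.5°).
Interpolate at f = 1/2 with slerp weights a = sin((1−f)δ)/sin δ ≈ 0.538, b = sin(fδ)/sin δ ≈ 0.538.
p = a·p₁ + b·p₂ ≈ (-0.687, 0.016, 0.727); φ = arcsin(p_z) ≈ 46.61°, λ = atan2(p_y, p_x) ≈ 178.68°.

≈ lat 47°N, lon 179°E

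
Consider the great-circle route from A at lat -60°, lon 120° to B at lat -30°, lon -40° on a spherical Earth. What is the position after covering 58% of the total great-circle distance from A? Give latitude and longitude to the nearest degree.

From cos δ = sin φ₁ sin φ₂ + cos φ₁ cos φ₂ cos Δλ, the central angle is δ ≈ 1.545 rad (88.5°).
Interpolate at f = 0.58 with slerp weights a = sin((1−f)δ)/sin δ ≈ 0.604, b = sin(fδ)/sin δ ≈ 0.781.
p = a·p₁ + b·p₂ ≈ (0.367, -0.173, -0.914); φ = arcsin(p_z) ≈ -66.06°, λ = atan2(p_y, p_x) ≈ -25.24°.

≈ lat -66°, lon -25°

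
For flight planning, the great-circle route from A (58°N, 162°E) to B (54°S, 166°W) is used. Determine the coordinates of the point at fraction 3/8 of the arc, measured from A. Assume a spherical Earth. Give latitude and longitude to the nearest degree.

Write both endpoints as unit vectors p₁, p₂ with components (cos φ cos λ, cos φ sin λ, sin φ).
The central angle between the endpoints is δ = arccos(p₁·p₂) ≈ 2.006 rad (115.0°).
Interpolate at f = 3/8 with slerp weights a = sin((1−f)δ)/sin δ ≈ 1.048, b = sin(fδ)/sin δ ≈ 0.754.
p = a·p₁ + b·p₂ ≈ (-0.958, 0.064, 0.279); φ = arcsin(p_z) ≈ 16.20°, λ = atan2(p_y, p_x) ≈ 176.15°.

≈ (16°N, 176°E)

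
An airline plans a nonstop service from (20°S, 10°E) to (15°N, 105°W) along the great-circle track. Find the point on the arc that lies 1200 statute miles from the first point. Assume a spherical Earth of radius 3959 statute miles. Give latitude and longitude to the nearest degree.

≈ (17°S, 8°W)

The haversine formula gives a central angle δ ≈ 2.062 rad (118.2°) between the endpoints. The total great-circle distance is δ·R ≈ 2.062 × 3959 ≈ 8165 mi, so the target fraction is f = 1200/8165 ≈ 0.147.
Interpolate at f ≈ 0.147 with slerp weights a = sin((1−f)δ)/sin δ ≈ 1.114, b = sin(fδ)/sin δ ≈ 0.339.
p = a·p₁ + b·p₂ ≈ (0.947, -0.134, -0.293); φ = arcsin(p_z) ≈ -17.07°, λ = atan2(p_y, p_x) ≈ -8.06°.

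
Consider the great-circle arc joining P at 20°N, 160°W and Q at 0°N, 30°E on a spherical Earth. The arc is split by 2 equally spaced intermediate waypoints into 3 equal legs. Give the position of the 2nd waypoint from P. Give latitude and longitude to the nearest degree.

The haversine formula gives a central angle δ ≈ 2.753 rad (157.7°) between the endpoints.
Interpolate at f = 2/3 with slerp weights a = sin((1−f)δ)/sin δ ≈ 2.096, b = sin(fδ)/sin δ ≈ 2.547.
p = a·p₁ + b·p₂ ≈ (0.355, 0.600, 0.717); φ = arcsin(p_z) ≈ 45.79°, λ = atan2(p_y, p_x) ≈ 59.37°.

≈ 46°N, 59°E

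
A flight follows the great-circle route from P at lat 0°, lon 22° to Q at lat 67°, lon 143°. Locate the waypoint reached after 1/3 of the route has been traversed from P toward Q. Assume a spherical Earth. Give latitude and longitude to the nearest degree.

≈ lat 32°, lon 35°

Write both endpoints as unit vectors p₁, p₂ with components (cos φ cos λ, cos φ sin λ, sin φ).
The central angle between the endpoints is δ = arccos(p₁·p₂) ≈ 1.773 rad (101.6°).
Interpolate at f = 1/3 with slerp weights a = sin((1−f)δ)/sin δ ≈ 0.945, b = sin(fδ)/sin δ ≈ 0.569.
p = a·p₁ + b·p₂ ≈ (0.698, 0.488, 0.524); φ = arcsin(p_z) ≈ 31.58°, λ = atan2(p_y, p_x) ≈ 34.93°.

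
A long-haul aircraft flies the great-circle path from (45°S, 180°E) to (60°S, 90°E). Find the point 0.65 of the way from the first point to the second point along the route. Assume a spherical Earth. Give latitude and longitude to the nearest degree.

≈ (63°S, 128°E)

Write both endpoints as unit vectors p₁, p₂ with components (cos φ cos λ, cos φ sin λ, sin φ).
The central angle between the endpoints is δ = arccos(p₁·p₂) ≈ 0.912 rad (52.2°).
Interpolate at f = 0.65 with slerp weights a = sin((1−f)δ)/sin δ ≈ 0.397, b = sin(fδ)/sin δ ≈ 0.707.
p = a·p₁ + b·p₂ ≈ (-0.281, 0.353, -0.892); φ = arcsin(p_z) ≈ -63.18°, λ = atan2(p_y, p_x) ≈ 128.46°.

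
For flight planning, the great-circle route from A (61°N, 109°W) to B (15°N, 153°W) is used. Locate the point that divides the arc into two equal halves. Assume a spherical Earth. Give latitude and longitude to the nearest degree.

Convert each endpoint to a unit vector on the sphere (x = cos φ cos λ, y = cos φ sin λ, z = sin φ).
The central angle between the endpoints is δ = arccos(p₁·p₂) ≈ 0.973 rad (55.7°).
Interpolate at f = 1/2 with slerp weights a = sin((1−f)δ)/sin δ ≈ 0.566, b = sin(fδ)/sin δ ≈ 0.566.
p = a·p₁ + b·p₂ ≈ (-0.576, -0.507, 0.641); φ = arcsin(p_z) ≈ 39.87°, λ = atan2(p_y, p_x) ≈ -138.63°.

≈ (40°N, 139°W)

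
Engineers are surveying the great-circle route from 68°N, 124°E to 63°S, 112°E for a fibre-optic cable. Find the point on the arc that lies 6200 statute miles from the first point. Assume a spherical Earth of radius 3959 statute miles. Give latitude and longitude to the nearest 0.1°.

The haversine formula gives a central angle δ ≈ 2.291 rad (131.3°) between the endpoints. The total great-circle distance is δ·R ≈ 2.291 × 3959 ≈ 9071 mi, so the target fraction is f = 6200/9071 ≈ 0.683.
Interpolate at f ≈ 0.683 with slerp weights a = sin((1−f)δ)/sin δ ≈ 0.883, b = sin(fδ)/sin δ ≈ 1.331.
p = a·p₁ + b·p₂ ≈ (-0.411, 0.834, -0.367); φ = arcsin(p_z) ≈ -21.55°, λ = atan2(p_y, p_x) ≈ 116.24°.

≈ 21.5°S, 116.2°E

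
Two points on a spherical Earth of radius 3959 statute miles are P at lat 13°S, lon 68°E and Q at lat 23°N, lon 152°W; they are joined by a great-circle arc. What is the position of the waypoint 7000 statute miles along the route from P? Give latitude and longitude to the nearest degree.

Write both endpoints as unit vectors p₁, p₂ with components (cos φ cos λ, cos φ sin λ, sin φ).
The central angle between the endpoints is δ = arccos(p₁·p₂) ≈ 2.457 rad (140.8°). The total great-circle distance is δ·R ≈ 2.457 × 3959 ≈ 9729 mi, so the target fraction is f = 7000/9729 ≈ 0.719.
Interpolate at f ≈ 0.719 with slerp weights a = sin((1−f)δ)/sin δ ≈ 1.006, b = sin(fδ)/sin δ ≈ 1.552.
p = a·p₁ + b·p₂ ≈ (-0.894, 0.239, 0.380); φ = arcsin(p_z) ≈ 22.33°, λ = atan2(p_y, p_x) ≈ 165.05°.

≈ lat 22°N, lon 165°E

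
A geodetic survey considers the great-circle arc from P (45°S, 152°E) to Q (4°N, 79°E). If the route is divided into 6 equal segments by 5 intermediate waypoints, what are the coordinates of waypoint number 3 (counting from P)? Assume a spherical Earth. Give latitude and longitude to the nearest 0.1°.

The haversine formula gives a central angle δ ≈ 1.413 rad (81.0°) between the endpoints.
Interpolate at f = 3/6 with slerp weights a = sin((1−f)δ)/sin δ ≈ 0.657, b = sin(fδ)/sin δ ≈ 0.657.
p = a·p₁ + b·p₂ ≈ (-0.285, 0.862, -0.419); φ = arcsin(p_z) ≈ -24.77°, λ = atan2(p_y, p_x) ≈ 108.31°.

≈ (24.8°S, 108.3°E)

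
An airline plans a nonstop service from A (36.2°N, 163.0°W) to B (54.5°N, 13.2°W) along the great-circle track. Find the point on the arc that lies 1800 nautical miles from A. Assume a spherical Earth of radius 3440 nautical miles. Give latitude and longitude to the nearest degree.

Write both endpoints as unit vectors p₁, p₂ with components (cos φ cos λ, cos φ sin λ, sin φ).
The central angle between the endpoints is δ = arccos(p₁·p₂) ≈ 1.495 rad (85.7°). The total great-circle distance is δ·R ≈ 1.495 × 3440 ≈ 5142 nmi, so the target fraction is f = 1800/5142 ≈ 0.350.
Interpolate at f ≈ 0.350 with slerp weights a = sin((1−f)δ)/sin δ ≈ 0.828, b = sin(fδ)/sin δ ≈ 0.501.
p = a·p₁ + b·p₂ ≈ (-0.356, -0.262, 0.897); φ = arcsin(p_z) ≈ 63.78°, λ = atan2(p_y, p_x) ≈ -143.65°.

≈ (64°N, 144°W)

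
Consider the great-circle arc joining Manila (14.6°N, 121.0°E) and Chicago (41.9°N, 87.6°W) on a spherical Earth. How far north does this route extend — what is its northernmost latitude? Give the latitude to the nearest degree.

The great circle lies in the plane with unit normal n̂ = (p₁ × p₂)/|p₁ × p₂|.
Here n̂_z ≈ +0.389; the vertex latitude is φ_max = arccos|n̂_z| ≈ 67.1°.
Check via Clairaut: cos φ_max = |cos φ₁| · sin C = cos(14.6°)·sin(23.7°) ≈ 0.389, again giving ≈ 67.1°.

≈ 67°N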